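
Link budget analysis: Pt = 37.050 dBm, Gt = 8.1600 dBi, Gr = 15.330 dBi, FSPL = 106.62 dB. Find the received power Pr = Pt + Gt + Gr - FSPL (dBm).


Pr = 37.050 + 8.1600 + 15.330 - 106.62 = -46.08 dBm

-46.08 dBm


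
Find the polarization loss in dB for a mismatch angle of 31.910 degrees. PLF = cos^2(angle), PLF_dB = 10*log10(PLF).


PLF_linear = cos^2(31.910 deg) = 0.7205963
PLF_dB = 10 * log10(0.7205963) = -1.423 dB

-1.423 dB


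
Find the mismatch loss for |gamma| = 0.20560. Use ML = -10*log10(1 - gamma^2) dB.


ML = -10 * log10(1 - 0.20560^2) = -10 * log10(0.95772864) = 0.1876 dB

0.1876 dB


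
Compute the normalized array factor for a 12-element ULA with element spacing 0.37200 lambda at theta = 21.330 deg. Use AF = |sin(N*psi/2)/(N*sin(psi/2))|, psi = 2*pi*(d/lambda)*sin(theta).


psi = 2*pi*0.37200*sin(21.330 deg) = 0.8501835 rad
AF = |sin(12*0.8501835/2) / (12*sin(0.8501835/2))| = 0.1870

0.1870


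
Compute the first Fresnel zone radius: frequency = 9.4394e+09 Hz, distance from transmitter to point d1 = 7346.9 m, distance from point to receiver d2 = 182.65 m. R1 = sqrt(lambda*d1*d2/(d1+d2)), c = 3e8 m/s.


lambda = c / f = 3.0000e+08 / 9.4394e+09 = 0.03178168 m
R1 = sqrt(0.03178168 * 7346.9 * 182.65 / (7346.9 + 182.65)) = 2.380 m

2.380 m


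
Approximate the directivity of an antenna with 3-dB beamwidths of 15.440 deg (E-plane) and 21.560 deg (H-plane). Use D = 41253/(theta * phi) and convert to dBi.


D_linear = 41253 / (15.440 * 21.560) = 123.9252
D_dBi = 10 * log10(123.9252) = 20.93 dBi

20.93 dBi


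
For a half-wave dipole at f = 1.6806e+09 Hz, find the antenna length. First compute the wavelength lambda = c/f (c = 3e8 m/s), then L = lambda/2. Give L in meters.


lambda = c / f = 3.0000e+08 / 1.6806e+09 = 0.1785077 m
L = lambda / 2 = 0.1785077 / 2 = 0.08925 m

0.08925 m


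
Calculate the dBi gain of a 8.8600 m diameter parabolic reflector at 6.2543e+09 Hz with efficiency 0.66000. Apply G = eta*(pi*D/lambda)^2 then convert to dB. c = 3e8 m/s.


lambda = c / f = 3.0000e+08 / 6.2543e+09 = 0.04796700 m
G_linear = 0.66000 * (pi * 8.8600 / 0.04796700)^2 = 222241.9
G_dBi = 10 * log10(222241.9) = 53.47 dBi

53.47 dBi


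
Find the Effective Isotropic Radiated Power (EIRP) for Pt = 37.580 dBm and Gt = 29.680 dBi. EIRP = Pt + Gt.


EIRP = Pt + Gt = 37.580 + 29.680 = 67.26 dBm

67.26 dBm


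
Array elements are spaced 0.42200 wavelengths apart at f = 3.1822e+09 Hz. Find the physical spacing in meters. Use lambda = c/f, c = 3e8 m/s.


lambda = c / f = 3.0000e+08 / 3.1822e+09 = 0.09427440 m
d = 0.42200 * 0.09427440 = 0.03978 m

0.03978 m


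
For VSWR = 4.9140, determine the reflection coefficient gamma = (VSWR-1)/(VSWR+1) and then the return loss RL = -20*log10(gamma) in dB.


gamma = (4.9140 - 1) / (4.9140 + 1) = 0.6618194
RL = -20 * log10(0.6618194) = 3.585 dB

3.585 dB


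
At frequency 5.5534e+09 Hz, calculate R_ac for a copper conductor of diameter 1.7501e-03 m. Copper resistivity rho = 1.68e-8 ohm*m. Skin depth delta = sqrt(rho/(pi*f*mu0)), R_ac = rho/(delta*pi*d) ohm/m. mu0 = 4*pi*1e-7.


delta = sqrt(1.68e-8 / (pi * 5.5534e+09 * 4*pi*1e-7)) = 8.753773e-07 m
R_ac = 1.68e-8 / (8.753773e-07 * pi * 1.7501e-03) = 3.491 ohm/m

3.491 ohm/m


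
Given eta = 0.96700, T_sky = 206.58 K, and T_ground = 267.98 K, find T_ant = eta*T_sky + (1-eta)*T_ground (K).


T_ant = 0.96700 * 206.58 + (1 - 0.96700) * 267.98 = 208.6 K

208.6 K


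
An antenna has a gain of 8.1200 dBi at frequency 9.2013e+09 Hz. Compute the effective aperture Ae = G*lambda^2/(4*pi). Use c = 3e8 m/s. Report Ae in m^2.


lambda = c / f = 3.0000e+08 / 9.2013e+09 = 0.03260409 m
G_linear = 10^(8.1200/10) = 6.486344
Ae = G_linear * lambda^2 / (4*pi) = 6.486344 * 0.03260409^2 / (4*pi) = 5.487e-04 m^2

5.487e-04 m^2


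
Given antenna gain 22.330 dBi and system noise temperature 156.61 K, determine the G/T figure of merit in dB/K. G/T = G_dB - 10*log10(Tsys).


G/T = 22.330 - 10*log10(156.61) = 22.330 - 21.94819 = 0.3818 dB/K

0.3818 dB/K


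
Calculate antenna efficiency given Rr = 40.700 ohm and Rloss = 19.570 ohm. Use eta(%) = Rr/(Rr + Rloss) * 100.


eta = 40.700 / (40.700 + 19.570) * 100 = 67.53%

67.53%


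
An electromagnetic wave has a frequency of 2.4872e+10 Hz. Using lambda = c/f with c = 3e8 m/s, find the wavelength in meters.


lambda = c / f = 3.0000e+08 / 2.4872e+10 = 0.01206 m

0.01206 m


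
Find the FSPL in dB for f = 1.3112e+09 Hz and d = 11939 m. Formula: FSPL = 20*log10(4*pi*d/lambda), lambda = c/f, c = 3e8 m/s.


lambda = c / f = 3.0000e+08 / 1.3112e+09 = 0.2287980 m
FSPL = 20 * log10(4*pi*11939/0.2287980) = 116.3 dB

116.3 dB


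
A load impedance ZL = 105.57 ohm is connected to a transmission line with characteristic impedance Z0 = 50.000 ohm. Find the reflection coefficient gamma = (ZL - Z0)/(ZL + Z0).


gamma = (105.57 - 50.000) / (105.57 + 50.000) = 0.3572

0.3572


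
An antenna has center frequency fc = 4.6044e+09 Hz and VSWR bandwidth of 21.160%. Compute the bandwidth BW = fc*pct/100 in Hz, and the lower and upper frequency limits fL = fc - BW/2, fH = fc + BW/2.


BW = 4.6044e+09 * 21.160/100 = 9.742910e+08 Hz
fL = 4.6044e+09 - 9.742910e+08/2 = 4.117e+09 Hz
fH = 4.6044e+09 + 9.742910e+08/2 = 5.092e+09 Hz

BW=9.743e+08 Hz, fL=4.117e+09 Hz, fH=5.092e+09 Hz


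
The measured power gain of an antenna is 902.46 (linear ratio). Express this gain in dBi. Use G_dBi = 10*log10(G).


G_dBi = 10 * log10(902.46) = 29.55 dBi

29.55 dBi


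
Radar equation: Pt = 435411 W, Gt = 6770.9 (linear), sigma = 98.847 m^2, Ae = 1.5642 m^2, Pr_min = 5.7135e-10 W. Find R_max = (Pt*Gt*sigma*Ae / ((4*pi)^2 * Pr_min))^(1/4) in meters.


R^4 = 435411*6770.9*98.847*1.5642 / ((4*pi)^2 * 5.7135e-10) = 5.052189e+18
R_max = 5.052189e+18^0.25 = 47410 m

47410 m


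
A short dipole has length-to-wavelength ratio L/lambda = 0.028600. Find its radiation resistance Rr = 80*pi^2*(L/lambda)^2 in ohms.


Rr = 80 * pi^2 * (0.028600)^2 = 80 * 9.869604 * 8.179600e-04 = 0.6458 ohm

0.6458 ohm


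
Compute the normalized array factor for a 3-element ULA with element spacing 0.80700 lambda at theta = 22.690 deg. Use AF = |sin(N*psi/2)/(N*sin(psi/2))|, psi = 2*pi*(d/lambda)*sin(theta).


psi = 2*pi*0.80700*sin(22.690 deg) = 1.955932 rad
AF = |sin(3*1.955932/2) / (3*sin(1.955932/2))| = 0.08288

0.08288


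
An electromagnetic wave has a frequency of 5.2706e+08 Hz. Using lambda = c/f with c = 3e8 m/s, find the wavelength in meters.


lambda = c / f = 3.0000e+08 / 5.2706e+08 = 0.5692 m

0.5692 m


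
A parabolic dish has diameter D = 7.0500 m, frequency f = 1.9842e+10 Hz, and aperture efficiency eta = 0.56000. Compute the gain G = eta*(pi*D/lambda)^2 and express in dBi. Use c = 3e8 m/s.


lambda = c / f = 3.0000e+08 / 1.9842e+10 = 0.01511944 m
G_linear = 0.56000 * (pi * 7.0500 / 0.01511944)^2 = 1.201696e+06
G_dBi = 10 * log10(1.201696e+06) = 60.80 dBi

60.80 dBi


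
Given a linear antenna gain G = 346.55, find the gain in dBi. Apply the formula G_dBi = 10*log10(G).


G_dBi = 10 * log10(346.55) = 25.40 dBi

25.40 dBi


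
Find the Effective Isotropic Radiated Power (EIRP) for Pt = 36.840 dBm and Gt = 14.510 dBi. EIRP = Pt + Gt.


EIRP = Pt + Gt = 36.840 + 14.510 = 51.35 dBm

51.35 dBm


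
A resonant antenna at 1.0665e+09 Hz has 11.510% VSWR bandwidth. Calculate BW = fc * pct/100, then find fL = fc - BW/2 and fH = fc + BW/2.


BW = 1.0665e+09 * 11.510/100 = 1.227542e+08 Hz
fL = 1.0665e+09 - 1.227542e+08/2 = 1.005e+09 Hz
fH = 1.0665e+09 + 1.227542e+08/2 = 1.128e+09 Hz

BW=1.228e+08 Hz, fL=1.005e+09 Hz, fH=1.128e+09 Hz


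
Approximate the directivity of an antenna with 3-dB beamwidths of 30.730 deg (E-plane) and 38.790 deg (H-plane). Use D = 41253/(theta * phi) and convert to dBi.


D_linear = 41253 / (30.730 * 38.790) = 34.60774
D_dBi = 10 * log10(34.60774) = 15.39 dBi

15.39 dBi


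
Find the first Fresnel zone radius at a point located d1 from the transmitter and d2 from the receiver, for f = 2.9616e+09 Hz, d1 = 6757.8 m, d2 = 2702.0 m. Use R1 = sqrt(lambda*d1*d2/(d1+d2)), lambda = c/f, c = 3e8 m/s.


lambda = c / f = 3.0000e+08 / 2.9616e+09 = 0.1012966 m
R1 = sqrt(0.1012966 * 6757.8 * 2702.0 / (6757.8 + 2702.0)) = 13.98 m

13.98 m


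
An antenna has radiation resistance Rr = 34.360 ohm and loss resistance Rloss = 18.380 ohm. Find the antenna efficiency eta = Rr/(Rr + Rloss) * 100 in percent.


eta = 34.360 / (34.360 + 18.380) * 100 = 65.15%

65.15%


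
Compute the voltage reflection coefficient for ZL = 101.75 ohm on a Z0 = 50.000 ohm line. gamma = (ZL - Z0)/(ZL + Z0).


gamma = (101.75 - 50.000) / (101.75 + 50.000) = 0.3410

0.3410


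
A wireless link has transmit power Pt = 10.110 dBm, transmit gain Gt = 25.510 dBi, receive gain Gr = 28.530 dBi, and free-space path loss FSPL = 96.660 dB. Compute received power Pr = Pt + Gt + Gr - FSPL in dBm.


Pr = 10.110 + 25.510 + 28.530 - 96.660 = -32.51 dBm

-32.51 dBm


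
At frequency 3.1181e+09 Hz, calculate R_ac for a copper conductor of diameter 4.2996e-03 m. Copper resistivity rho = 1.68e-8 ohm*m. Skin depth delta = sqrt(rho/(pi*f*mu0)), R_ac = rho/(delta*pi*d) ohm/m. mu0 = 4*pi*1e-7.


delta = sqrt(1.68e-8 / (pi * 3.1181e+09 * 4*pi*1e-7)) = 1.168234e-06 m
R_ac = 1.68e-8 / (1.168234e-06 * pi * 4.2996e-03) = 1.065 ohm/m

1.065 ohm/m


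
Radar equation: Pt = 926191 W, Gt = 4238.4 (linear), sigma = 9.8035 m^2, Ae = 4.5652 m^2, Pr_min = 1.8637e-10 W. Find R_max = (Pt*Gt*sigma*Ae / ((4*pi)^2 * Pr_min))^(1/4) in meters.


R^4 = 926191*4238.4*9.8035*4.5652 / ((4*pi)^2 * 1.8637e-10) = 5.969634e+18
R_max = 5.969634e+18^0.25 = 49430 m

49430 m


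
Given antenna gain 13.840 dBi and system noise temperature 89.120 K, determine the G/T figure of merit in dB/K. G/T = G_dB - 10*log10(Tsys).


G/T = 13.840 - 10*log10(89.120) = 13.840 - 19.49975 = -5.660 dB/K

-5.660 dB/K


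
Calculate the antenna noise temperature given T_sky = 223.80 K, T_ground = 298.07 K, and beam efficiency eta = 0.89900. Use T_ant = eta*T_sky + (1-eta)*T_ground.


T_ant = 0.89900 * 223.80 + (1 - 0.89900) * 298.07 = 231.3 K

231.3 K


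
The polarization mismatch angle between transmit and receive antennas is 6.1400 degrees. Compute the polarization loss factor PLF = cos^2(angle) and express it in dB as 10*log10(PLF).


PLF_linear = cos^2(6.1400 deg) = 0.9885599
PLF_dB = 10 * log10(0.9885599) = -0.04997 dB

-0.04997 dB


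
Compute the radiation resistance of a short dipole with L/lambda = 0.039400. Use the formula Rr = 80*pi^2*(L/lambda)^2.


Rr = 80 * pi^2 * (0.039400)^2 = 80 * 9.869604 * 1.552360e-03 = 1.226 ohm

1.226 ohm


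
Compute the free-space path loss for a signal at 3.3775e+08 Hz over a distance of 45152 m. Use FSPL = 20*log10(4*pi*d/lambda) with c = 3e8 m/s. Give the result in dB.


lambda = c / f = 3.0000e+08 / 3.3775e+08 = 0.8882309 m
FSPL = 20 * log10(4*pi*45152/0.8882309) = 116.1 dB

116.1 dB


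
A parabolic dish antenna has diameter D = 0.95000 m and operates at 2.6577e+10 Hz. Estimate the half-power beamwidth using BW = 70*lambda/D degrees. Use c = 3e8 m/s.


lambda = c / f = 3.0000e+08 / 2.6577e+10 = 0.01128796 m
BW = 70 * 0.01128796 / 0.95000 = 0.8317 deg

0.8317 deg


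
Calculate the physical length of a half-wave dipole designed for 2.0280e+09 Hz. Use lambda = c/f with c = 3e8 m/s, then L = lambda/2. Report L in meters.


lambda = c / f = 3.0000e+08 / 2.0280e+09 = 0.1479290 m
L = lambda / 2 = 0.1479290 / 2 = 0.07396 m

0.07396 m


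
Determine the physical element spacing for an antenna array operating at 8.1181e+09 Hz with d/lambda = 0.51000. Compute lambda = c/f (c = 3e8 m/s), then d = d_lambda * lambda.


lambda = c / f = 3.0000e+08 / 8.1181e+09 = 0.03695446 m
d = 0.51000 * 0.03695446 = 0.01885 m

0.01885 m


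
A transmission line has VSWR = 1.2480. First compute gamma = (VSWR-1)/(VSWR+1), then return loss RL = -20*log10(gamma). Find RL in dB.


gamma = (1.2480 - 1) / (1.2480 + 1) = 0.1103203
RL = -20 * log10(0.1103203) = 19.15 dB

19.15 dB


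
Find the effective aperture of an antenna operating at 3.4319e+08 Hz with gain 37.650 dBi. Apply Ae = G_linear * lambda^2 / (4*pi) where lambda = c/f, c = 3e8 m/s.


lambda = c / f = 3.0000e+08 / 3.4319e+08 = 0.8741513 m
G_linear = 10^(37.650/10) = 5821.032
Ae = G_linear * lambda^2 / (4*pi) = 5821.032 * 0.8741513^2 / (4*pi) = 354.0 m^2

354.0 m^2


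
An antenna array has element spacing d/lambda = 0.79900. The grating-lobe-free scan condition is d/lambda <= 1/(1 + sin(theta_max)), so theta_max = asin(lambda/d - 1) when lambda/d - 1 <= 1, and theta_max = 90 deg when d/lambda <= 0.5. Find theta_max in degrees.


lambda/d - 1 = 1/0.79900 - 1 = 0.2515645
theta_max = asin(0.2515645) = 14.57 deg

14.57 deg


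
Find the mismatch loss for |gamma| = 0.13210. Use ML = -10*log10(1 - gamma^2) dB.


ML = -10 * log10(1 - 0.13210^2) = -10 * log10(0.98254959) = 0.07646 dB

0.07646 dB


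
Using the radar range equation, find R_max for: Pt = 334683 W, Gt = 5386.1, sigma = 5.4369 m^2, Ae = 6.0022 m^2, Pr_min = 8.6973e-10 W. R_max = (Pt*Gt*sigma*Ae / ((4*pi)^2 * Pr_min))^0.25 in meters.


R^4 = 334683*5386.1*5.4369*6.0022 / ((4*pi)^2 * 8.6973e-10) = 4.283174e+17
R_max = 4.283174e+17^0.25 = 25582 m

25582 m


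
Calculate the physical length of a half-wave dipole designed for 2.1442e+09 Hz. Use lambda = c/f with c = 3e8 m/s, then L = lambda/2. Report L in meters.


lambda = c / f = 3.0000e+08 / 2.1442e+09 = 0.1399123 m
L = lambda / 2 = 0.1399123 / 2 = 0.06996 m

0.06996 m


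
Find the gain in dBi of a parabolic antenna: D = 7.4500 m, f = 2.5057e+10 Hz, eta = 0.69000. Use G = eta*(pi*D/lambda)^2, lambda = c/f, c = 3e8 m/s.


lambda = c / f = 3.0000e+08 / 2.5057e+10 = 0.01197270 m
G_linear = 0.69000 * (pi * 7.4500 / 0.01197270)^2 = 2.636800e+06
G_dBi = 10 * log10(2.636800e+06) = 64.21 dBi

64.21 dBi


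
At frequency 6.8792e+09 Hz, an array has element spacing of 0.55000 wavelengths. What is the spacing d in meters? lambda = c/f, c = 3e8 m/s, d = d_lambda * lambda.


lambda = c / f = 3.0000e+08 / 6.8792e+09 = 0.04360972 m
d = 0.55000 * 0.04360972 = 0.02399 m

0.02399 m


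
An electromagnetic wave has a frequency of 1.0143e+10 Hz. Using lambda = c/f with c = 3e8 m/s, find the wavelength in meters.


lambda = c / f = 3.0000e+08 / 1.0143e+10 = 0.02958 m

0.02958 m


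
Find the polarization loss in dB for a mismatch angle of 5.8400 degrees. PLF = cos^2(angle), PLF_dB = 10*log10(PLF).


PLF_linear = cos^2(5.8400 deg) = 0.9896468
PLF_dB = 10 * log10(0.9896468) = -0.04520 dB

-0.04520 dB


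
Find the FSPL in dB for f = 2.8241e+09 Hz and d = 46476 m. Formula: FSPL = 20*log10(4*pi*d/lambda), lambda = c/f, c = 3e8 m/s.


lambda = c / f = 3.0000e+08 / 2.8241e+09 = 0.1062285 m
FSPL = 20 * log10(4*pi*46476/0.1062285) = 134.8 dB

134.8 dB


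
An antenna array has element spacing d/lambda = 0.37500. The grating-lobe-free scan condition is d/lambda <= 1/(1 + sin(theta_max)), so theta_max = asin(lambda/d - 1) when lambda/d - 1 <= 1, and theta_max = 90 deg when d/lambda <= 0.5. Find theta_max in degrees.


lambda/d - 1 = 1/0.37500 - 1 = 1.666667 >= 1
d/lambda <= 0.5, so the array can scan to endfire without grating lobes: theta_max = 90 deg

90 deg


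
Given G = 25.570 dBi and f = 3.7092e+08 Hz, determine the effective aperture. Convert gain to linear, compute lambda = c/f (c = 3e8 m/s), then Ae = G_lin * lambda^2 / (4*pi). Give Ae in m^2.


lambda = c / f = 3.0000e+08 / 3.7092e+08 = 0.8087997 m
G_linear = 10^(25.570/10) = 360.5786
Ae = G_linear * lambda^2 / (4*pi) = 360.5786 * 0.8087997^2 / (4*pi) = 18.77 m^2

18.77 m^2


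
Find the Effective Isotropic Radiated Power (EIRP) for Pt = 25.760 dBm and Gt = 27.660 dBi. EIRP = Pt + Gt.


EIRP = Pt + Gt = 25.760 + 27.660 = 53.42 dBm

53.42 dBm


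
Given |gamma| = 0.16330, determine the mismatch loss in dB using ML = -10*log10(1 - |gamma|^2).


ML = -10 * log10(1 - 0.16330^2) = -10 * log10(0.97333311) = 0.1174 dB

0.1174 dB


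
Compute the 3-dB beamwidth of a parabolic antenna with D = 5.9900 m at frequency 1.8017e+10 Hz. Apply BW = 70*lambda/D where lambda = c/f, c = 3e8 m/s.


lambda = c / f = 3.0000e+08 / 1.8017e+10 = 0.01665094 m
BW = 70 * 0.01665094 / 5.9900 = 0.1946 deg

0.1946 deg


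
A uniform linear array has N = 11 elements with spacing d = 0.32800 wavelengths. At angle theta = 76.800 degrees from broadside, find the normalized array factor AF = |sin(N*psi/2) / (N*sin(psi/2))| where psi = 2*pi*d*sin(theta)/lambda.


psi = 2*pi*0.32800*sin(76.800 deg) = 2.006434 rad
AF = |sin(11*2.006434/2) / (11*sin(2.006434/2))| = 0.1077

0.1077


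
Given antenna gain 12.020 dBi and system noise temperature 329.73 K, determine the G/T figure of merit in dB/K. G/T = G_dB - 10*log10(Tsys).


G/T = 12.020 - 10*log10(329.73) = 12.020 - 25.18158 = -13.16 dB/K

-13.16 dB/K


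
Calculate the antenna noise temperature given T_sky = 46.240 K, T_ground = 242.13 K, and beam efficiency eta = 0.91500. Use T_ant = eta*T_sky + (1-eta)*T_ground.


T_ant = 0.91500 * 46.240 + (1 - 0.91500) * 242.13 = 62.89 K

62.89 K


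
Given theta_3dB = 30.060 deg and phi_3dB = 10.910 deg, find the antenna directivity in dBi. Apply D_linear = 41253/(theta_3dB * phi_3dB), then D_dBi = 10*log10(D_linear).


D_linear = 41253 / (30.060 * 10.910) = 125.7888
D_dBi = 10 * log10(125.7888) = 21.00 dBi

21.00 dBi


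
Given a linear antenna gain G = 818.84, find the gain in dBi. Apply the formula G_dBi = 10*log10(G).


G_dBi = 10 * log10(818.84) = 29.13 dBi

29.13 dBi


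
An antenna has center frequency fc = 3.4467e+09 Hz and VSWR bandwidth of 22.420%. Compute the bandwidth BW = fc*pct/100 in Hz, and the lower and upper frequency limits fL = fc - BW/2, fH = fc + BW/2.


BW = 3.4467e+09 * 22.420/100 = 7.727501e+08 Hz
fL = 3.4467e+09 - 7.727501e+08/2 = 3.060e+09 Hz
fH = 3.4467e+09 + 7.727501e+08/2 = 3.833e+09 Hz

BW=7.728e+08 Hz, fL=3.060e+09 Hz, fH=3.833e+09 Hz


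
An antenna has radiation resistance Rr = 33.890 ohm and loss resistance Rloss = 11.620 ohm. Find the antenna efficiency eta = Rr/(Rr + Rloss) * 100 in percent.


eta = 33.890 / (33.890 + 11.620) * 100 = 74.47%

74.47%


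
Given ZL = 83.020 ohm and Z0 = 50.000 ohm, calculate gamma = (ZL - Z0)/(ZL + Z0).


gamma = (83.020 - 50.000) / (83.020 + 50.000) = 0.2482

0.2482


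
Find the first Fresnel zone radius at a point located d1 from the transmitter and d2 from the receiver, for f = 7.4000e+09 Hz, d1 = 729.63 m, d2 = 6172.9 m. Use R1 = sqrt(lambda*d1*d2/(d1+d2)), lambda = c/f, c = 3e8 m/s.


lambda = c / f = 3.0000e+08 / 7.4000e+09 = 0.04054054 m
R1 = sqrt(0.04054054 * 729.63 * 6172.9 / (729.63 + 6172.9)) = 5.143 m

5.143 m


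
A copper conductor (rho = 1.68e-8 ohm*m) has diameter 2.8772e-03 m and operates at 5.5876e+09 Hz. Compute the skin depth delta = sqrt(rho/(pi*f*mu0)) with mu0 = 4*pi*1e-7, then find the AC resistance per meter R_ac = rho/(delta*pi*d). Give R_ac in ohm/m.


delta = sqrt(1.68e-8 / (pi * 5.5876e+09 * 4*pi*1e-7)) = 8.726943e-07 m
R_ac = 1.68e-8 / (8.726943e-07 * pi * 2.8772e-03) = 2.130 ohm/m

2.130 ohm/m


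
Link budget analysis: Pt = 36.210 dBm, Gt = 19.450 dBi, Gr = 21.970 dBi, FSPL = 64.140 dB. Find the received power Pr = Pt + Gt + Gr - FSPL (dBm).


Pr = 36.210 + 19.450 + 21.970 - 64.140 = 13.49 dBm

13.49 dBm


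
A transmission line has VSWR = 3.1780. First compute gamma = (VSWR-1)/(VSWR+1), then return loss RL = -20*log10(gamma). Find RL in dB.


gamma = (3.1780 - 1) / (3.1780 + 1) = 0.5213021
RL = -20 * log10(0.5213021) = 5.658 dB

5.658 dB


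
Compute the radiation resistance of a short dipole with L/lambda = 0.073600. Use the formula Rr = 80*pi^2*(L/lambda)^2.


Rr = 80 * pi^2 * (0.073600)^2 = 80 * 9.869604 * 5.416960e-03 = 4.277 ohm

4.277 ohm


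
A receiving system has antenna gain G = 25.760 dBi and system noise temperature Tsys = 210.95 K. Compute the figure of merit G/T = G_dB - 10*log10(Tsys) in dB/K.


G/T = 25.760 - 10*log10(210.95) = 25.760 - 23.24180 = 2.518 dB/K

2.518 dB/K


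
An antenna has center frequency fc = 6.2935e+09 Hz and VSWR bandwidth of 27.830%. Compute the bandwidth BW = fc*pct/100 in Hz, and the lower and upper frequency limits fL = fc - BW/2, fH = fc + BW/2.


BW = 6.2935e+09 * 27.830/100 = 1.751481e+09 Hz
fL = 6.2935e+09 - 1.751481e+09/2 = 5.418e+09 Hz
fH = 6.2935e+09 + 1.751481e+09/2 = 7.169e+09 Hz

BW=1.751e+09 Hz, fL=5.418e+09 Hz, fH=7.169e+09 Hz


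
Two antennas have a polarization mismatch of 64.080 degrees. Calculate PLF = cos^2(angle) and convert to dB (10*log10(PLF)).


PLF_linear = cos^2(64.080 deg) = 0.1910702
PLF_dB = 10 * log10(0.1910702) = -7.188 dB

-7.188 dB


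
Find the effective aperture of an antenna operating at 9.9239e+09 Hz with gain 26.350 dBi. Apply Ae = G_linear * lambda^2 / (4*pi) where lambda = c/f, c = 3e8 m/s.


lambda = c / f = 3.0000e+08 / 9.9239e+09 = 0.03023005 m
G_linear = 10^(26.350/10) = 431.5191
Ae = G_linear * lambda^2 / (4*pi) = 431.5191 * 0.03023005^2 / (4*pi) = 0.03138 m^2

0.03138 m^2


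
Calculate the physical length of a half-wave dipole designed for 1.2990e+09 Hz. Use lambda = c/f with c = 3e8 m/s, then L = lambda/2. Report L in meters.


lambda = c / f = 3.0000e+08 / 1.2990e+09 = 0.2309469 m
L = lambda / 2 = 0.2309469 / 2 = 0.1155 m

0.1155 m


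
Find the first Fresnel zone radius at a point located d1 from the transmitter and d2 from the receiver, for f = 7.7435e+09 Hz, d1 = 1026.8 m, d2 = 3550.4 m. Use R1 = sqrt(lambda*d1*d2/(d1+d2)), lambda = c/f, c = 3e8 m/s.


lambda = c / f = 3.0000e+08 / 7.7435e+09 = 0.03874217 m
R1 = sqrt(0.03874217 * 1026.8 * 3550.4 / (1026.8 + 3550.4)) = 5.555 m

5.555 m


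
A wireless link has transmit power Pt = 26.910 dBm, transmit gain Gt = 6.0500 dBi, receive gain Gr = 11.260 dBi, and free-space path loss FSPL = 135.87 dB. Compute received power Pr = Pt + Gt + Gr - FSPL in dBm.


Pr = 26.910 + 6.0500 + 11.260 - 135.87 = -91.65 dBm

-91.65 dBm


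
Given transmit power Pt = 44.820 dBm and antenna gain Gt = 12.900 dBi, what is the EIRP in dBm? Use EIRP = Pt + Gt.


EIRP = Pt + Gt = 44.820 + 12.900 = 57.72 dBm

57.72 dBm


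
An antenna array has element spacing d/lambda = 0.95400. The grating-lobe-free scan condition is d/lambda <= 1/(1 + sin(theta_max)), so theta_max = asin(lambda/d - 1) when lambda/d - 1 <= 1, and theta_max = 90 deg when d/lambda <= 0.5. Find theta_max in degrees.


lambda/d - 1 = 1/0.95400 - 1 = 0.04821803
theta_max = asin(0.04821803) = 2.764 deg

2.764 deg


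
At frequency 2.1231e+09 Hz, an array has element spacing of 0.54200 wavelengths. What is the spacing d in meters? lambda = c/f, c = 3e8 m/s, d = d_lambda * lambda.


lambda = c / f = 3.0000e+08 / 2.1231e+09 = 0.1413028 m
d = 0.54200 * 0.1413028 = 0.07659 m

0.07659 m


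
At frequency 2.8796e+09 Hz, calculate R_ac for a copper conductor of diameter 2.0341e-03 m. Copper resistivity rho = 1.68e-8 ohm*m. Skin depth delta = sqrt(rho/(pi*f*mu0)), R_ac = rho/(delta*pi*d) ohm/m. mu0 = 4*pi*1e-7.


delta = sqrt(1.68e-8 / (pi * 2.8796e+09 * 4*pi*1e-7)) = 1.215650e-06 m
R_ac = 1.68e-8 / (1.215650e-06 * pi * 2.0341e-03) = 2.163 ohm/m

2.163 ohm/m


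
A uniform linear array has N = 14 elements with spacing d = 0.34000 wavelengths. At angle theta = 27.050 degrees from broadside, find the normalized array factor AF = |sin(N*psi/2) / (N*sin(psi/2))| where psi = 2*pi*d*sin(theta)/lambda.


psi = 2*pi*0.34000*sin(27.050 deg) = 0.9715129 rad
AF = |sin(14*0.9715129/2) / (14*sin(0.9715129/2))| = 0.07567

0.07567


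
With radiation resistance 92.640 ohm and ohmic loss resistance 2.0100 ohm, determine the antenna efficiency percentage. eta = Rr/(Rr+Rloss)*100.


eta = 92.640 / (92.640 + 2.0100) * 100 = 97.88%

97.88%


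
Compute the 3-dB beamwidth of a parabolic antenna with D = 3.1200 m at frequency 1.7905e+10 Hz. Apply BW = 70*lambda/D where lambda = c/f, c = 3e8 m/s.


lambda = c / f = 3.0000e+08 / 1.7905e+10 = 0.01675510 m
BW = 70 * 0.01675510 / 3.1200 = 0.3759 deg

0.3759 deg


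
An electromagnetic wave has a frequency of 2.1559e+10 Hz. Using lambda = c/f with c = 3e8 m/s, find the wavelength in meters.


lambda = c / f = 3.0000e+08 / 2.1559e+10 = 0.01392 m

0.01392 m


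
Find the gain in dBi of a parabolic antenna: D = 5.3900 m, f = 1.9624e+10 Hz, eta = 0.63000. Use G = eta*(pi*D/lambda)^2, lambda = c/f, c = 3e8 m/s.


lambda = c / f = 3.0000e+08 / 1.9624e+10 = 0.01528740 m
G_linear = 0.63000 * (pi * 5.3900 / 0.01528740)^2 = 772948.5
G_dBi = 10 * log10(772948.5) = 58.88 dBi

58.88 dBi


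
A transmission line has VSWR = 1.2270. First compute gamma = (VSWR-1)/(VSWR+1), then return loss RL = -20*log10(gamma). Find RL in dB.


gamma = (1.2270 - 1) / (1.2270 + 1) = 0.1019308
RL = -20 * log10(0.1019308) = 19.83 dB

19.83 dB


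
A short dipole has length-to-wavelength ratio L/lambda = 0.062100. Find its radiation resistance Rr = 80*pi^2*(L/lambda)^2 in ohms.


Rr = 80 * pi^2 * (0.062100)^2 = 80 * 9.869604 * 3.856410e-03 = 3.045 ohm

3.045 ohm


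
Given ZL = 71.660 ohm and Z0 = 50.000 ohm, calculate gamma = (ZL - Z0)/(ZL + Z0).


gamma = (71.660 - 50.000) / (71.660 + 50.000) = 0.1780

0.1780


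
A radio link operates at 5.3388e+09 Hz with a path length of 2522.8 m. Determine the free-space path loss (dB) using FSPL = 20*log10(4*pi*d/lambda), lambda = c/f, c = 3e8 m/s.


lambda = c / f = 3.0000e+08 / 5.3388e+09 = 0.05619240 m
FSPL = 20 * log10(4*pi*2522.8/0.05619240) = 115.0 dB

115.0 dB


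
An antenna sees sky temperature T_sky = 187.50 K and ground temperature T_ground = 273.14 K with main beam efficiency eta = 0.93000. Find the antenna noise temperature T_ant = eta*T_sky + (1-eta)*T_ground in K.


T_ant = 0.93000 * 187.50 + (1 - 0.93000) * 273.14 = 193.5 K

193.5 K


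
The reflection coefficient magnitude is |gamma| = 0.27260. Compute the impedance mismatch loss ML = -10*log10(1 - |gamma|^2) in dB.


ML = -10 * log10(1 - 0.27260^2) = -10 * log10(0.92568924) = 0.3353 dB

0.3353 dB


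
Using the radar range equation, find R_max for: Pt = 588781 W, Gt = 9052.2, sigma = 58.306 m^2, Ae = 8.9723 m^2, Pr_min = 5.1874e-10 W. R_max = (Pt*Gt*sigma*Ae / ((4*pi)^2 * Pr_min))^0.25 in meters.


R^4 = 588781*9052.2*58.306*8.9723 / ((4*pi)^2 * 5.1874e-10) = 3.403733e+19
R_max = 3.403733e+19^0.25 = 76382 m

76382 m


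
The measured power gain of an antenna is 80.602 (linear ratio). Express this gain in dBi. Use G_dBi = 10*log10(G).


G_dBi = 10 * log10(80.602) = 19.06 dBi

19.06 dBi


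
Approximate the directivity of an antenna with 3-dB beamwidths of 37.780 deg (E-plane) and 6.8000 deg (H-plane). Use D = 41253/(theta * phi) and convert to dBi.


D_linear = 41253 / (37.780 * 6.8000) = 160.5775
D_dBi = 10 * log10(160.5775) = 22.06 dBi

22.06 dBi


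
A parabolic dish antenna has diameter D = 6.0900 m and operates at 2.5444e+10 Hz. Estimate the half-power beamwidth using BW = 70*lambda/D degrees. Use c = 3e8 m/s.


lambda = c / f = 3.0000e+08 / 2.5444e+10 = 0.01179060 m
BW = 70 * 0.01179060 / 6.0900 = 0.1355 deg

0.1355 deg


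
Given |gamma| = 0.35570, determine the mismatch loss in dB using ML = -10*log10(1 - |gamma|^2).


ML = -10 * log10(1 - 0.35570^2) = -10 * log10(0.87347751) = 0.5875 dB

0.5875 dB


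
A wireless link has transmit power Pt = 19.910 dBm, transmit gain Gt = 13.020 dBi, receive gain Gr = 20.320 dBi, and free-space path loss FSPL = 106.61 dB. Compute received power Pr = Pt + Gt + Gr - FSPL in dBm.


Pr = 19.910 + 13.020 + 20.320 - 106.61 = -53.36 dBm

-53.36 dBm


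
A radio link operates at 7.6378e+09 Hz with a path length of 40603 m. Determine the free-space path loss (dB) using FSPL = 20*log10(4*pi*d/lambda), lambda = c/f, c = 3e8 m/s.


lambda = c / f = 3.0000e+08 / 7.6378e+09 = 0.03927833 m
FSPL = 20 * log10(4*pi*40603/0.03927833) = 142.3 dB

142.3 dB


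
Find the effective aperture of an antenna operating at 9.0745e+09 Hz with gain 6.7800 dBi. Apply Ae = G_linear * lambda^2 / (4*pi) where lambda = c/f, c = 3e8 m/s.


lambda = c / f = 3.0000e+08 / 9.0745e+09 = 0.03305967 m
G_linear = 10^(6.7800/10) = 4.764310
Ae = G_linear * lambda^2 / (4*pi) = 4.764310 * 0.03305967^2 / (4*pi) = 4.144e-04 m^2

4.144e-04 m^2


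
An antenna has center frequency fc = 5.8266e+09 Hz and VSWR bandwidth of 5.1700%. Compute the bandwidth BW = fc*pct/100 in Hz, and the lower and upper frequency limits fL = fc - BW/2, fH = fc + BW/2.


BW = 5.8266e+09 * 5.1700/100 = 3.012352e+08 Hz
fL = 5.8266e+09 - 3.012352e+08/2 = 5.676e+09 Hz
fH = 5.8266e+09 + 3.012352e+08/2 = 5.977e+09 Hz

BW=3.012e+08 Hz, fL=5.676e+09 Hz, fH=5.977e+09 Hz


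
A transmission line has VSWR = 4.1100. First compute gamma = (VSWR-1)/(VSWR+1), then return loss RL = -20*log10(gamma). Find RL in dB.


gamma = (4.1100 - 1) / (4.1100 + 1) = 0.6086106
RL = -20 * log10(0.6086106) = 4.313 dB

4.313 dB


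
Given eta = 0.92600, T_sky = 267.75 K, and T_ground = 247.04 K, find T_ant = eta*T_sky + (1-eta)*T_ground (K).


T_ant = 0.92600 * 267.75 + (1 - 0.92600) * 247.04 = 266.2 K

266.2 K


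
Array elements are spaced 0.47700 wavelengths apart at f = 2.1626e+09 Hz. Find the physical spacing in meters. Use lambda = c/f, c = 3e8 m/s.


lambda = c / f = 3.0000e+08 / 2.1626e+09 = 0.1387219 m
d = 0.47700 * 0.1387219 = 0.06617 m

0.06617 m


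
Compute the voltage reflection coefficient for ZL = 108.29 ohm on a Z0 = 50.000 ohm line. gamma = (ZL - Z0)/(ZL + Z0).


gamma = (108.29 - 50.000) / (108.29 + 50.000) = 0.3682

0.3682


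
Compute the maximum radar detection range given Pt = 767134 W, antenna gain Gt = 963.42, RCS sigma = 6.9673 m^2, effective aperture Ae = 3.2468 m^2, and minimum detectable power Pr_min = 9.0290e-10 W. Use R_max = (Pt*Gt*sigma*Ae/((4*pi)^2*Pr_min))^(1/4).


R^4 = 767134*963.42*6.9673*3.2468 / ((4*pi)^2 * 9.0290e-10) = 1.172594e+17
R_max = 1.172594e+17^0.25 = 18505 m

18505 m


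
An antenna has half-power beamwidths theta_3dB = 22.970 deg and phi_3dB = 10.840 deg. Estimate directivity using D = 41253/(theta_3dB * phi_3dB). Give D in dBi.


D_linear = 41253 / (22.970 * 10.840) = 165.6782
D_dBi = 10 * log10(165.6782) = 22.19 dBi

22.19 dBi


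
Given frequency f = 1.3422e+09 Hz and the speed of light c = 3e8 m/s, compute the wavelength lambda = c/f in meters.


lambda = c / f = 3.0000e+08 / 1.3422e+09 = 0.2235 m

0.2235 m


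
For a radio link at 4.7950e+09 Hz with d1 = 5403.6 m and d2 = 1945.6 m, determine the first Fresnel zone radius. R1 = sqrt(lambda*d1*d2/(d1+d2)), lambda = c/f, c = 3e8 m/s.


lambda = c / f = 3.0000e+08 / 4.7950e+09 = 0.06256517 m
R1 = sqrt(0.06256517 * 5403.6 * 1945.6 / (5403.6 + 1945.6)) = 9.461 m

9.461 m


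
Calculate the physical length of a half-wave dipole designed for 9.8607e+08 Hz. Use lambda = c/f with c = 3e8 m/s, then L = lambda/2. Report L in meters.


lambda = c / f = 3.0000e+08 / 9.8607e+08 = 0.3042380 m
L = lambda / 2 = 0.3042380 / 2 = 0.1521 m

0.1521 m


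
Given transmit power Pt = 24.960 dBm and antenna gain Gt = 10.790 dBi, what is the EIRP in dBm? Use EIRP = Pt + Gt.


EIRP = Pt + Gt = 24.960 + 10.790 = 35.75 dBm

35.75 dBm


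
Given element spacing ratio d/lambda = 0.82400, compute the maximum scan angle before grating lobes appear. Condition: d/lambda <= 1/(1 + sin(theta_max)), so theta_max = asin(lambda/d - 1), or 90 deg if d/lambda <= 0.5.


lambda/d - 1 = 1/0.82400 - 1 = 0.2135922
theta_max = asin(0.2135922) = 12.33 deg

12.33 deg


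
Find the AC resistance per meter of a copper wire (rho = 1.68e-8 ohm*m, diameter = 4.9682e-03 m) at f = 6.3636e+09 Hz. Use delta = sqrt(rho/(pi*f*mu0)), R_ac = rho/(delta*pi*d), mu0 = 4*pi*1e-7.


delta = sqrt(1.68e-8 / (pi * 6.3636e+09 * 4*pi*1e-7)) = 8.177552e-07 m
R_ac = 1.68e-8 / (8.177552e-07 * pi * 4.9682e-03) = 1.316 ohm/m

1.316 ohm/m


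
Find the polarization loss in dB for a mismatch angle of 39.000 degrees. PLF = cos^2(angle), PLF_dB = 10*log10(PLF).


PLF_linear = cos^2(39.000 deg) = 0.6039558
PLF_dB = 10 * log10(0.6039558) = -2.190 dB

-2.190 dB


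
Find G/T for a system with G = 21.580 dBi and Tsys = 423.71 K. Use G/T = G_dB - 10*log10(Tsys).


G/T = 21.580 - 10*log10(423.71) = 21.580 - 26.27069 = -4.691 dB/K

-4.691 dB/K


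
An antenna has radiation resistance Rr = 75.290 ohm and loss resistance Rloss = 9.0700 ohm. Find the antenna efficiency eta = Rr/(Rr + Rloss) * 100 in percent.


eta = 75.290 / (75.290 + 9.0700) * 100 = 89.25%

89.25%


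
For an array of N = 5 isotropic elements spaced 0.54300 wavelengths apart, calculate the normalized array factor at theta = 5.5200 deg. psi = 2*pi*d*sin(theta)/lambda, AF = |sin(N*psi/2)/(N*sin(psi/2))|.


psi = 2*pi*0.54300*sin(5.5200 deg) = 0.3281891 rad
AF = |sin(5*0.3281891/2) / (5*sin(0.3281891/2))| = 0.8955

0.8955


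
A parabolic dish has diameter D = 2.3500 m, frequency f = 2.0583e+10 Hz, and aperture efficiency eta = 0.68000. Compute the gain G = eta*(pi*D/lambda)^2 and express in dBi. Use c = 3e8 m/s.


lambda = c / f = 3.0000e+08 / 2.0583e+10 = 0.01457513 m
G_linear = 0.68000 * (pi * 2.3500 / 0.01457513)^2 = 174469.5
G_dBi = 10 * log10(174469.5) = 52.42 dBi

52.42 dBi


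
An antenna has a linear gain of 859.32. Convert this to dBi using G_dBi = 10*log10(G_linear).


G_dBi = 10 * log10(859.32) = 29.34 dBi

29.34 dBi


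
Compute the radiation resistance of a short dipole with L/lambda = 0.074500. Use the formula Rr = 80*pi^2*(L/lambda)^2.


Rr = 80 * pi^2 * (0.074500)^2 = 80 * 9.869604 * 5.550250e-03 = 4.382 ohm

4.382 ohm


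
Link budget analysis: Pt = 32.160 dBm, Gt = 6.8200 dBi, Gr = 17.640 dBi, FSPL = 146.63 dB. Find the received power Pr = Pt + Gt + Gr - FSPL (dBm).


Pr = 32.160 + 6.8200 + 17.640 - 146.63 = -90.01 dBm

-90.01 dBm


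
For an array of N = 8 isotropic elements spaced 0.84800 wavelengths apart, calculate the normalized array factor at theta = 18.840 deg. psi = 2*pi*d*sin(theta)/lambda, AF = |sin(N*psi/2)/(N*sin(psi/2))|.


psi = 2*pi*0.84800*sin(18.840 deg) = 1.720598 rad
AF = |sin(8*1.720598/2) / (8*sin(1.720598/2))| = 0.09300

0.09300


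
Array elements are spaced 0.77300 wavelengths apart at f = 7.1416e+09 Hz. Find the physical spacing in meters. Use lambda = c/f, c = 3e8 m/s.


lambda = c / f = 3.0000e+08 / 7.1416e+09 = 0.04200739 m
d = 0.77300 * 0.04200739 = 0.03247 m

0.03247 m


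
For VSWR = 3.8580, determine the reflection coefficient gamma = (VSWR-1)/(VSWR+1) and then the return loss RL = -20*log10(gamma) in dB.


gamma = (3.8580 - 1) / (3.8580 + 1) = 0.5883079
RL = -20 * log10(0.5883079) = 4.608 dB

4.608 dB


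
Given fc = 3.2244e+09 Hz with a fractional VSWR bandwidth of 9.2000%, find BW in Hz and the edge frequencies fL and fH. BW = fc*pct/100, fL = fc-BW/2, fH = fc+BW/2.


BW = 3.2244e+09 * 9.2000/100 = 2.966448e+08 Hz
fL = 3.2244e+09 - 2.966448e+08/2 = 3.076e+09 Hz
fH = 3.2244e+09 + 2.966448e+08/2 = 3.373e+09 Hz

BW=2.966e+08 Hz, fL=3.076e+09 Hz, fH=3.373e+09 Hz


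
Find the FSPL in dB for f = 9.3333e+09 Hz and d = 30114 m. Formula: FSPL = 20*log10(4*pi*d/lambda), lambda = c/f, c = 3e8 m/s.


lambda = c / f = 3.0000e+08 / 9.3333e+09 = 0.03214297 m
FSPL = 20 * log10(4*pi*30114/0.03214297) = 141.4 dB

141.4 dB


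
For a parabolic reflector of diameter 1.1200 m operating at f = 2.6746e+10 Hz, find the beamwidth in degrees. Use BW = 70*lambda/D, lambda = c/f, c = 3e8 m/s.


lambda = c / f = 3.0000e+08 / 2.6746e+10 = 0.01121663 m
BW = 70 * 0.01121663 / 1.1200 = 0.7010 deg

0.7010 deg


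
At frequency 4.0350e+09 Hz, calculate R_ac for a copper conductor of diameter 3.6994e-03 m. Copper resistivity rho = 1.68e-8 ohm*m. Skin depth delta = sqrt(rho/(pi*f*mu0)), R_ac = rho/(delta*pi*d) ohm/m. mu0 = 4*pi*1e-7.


delta = sqrt(1.68e-8 / (pi * 4.0350e+09 * 4*pi*1e-7)) = 1.026959e-06 m
R_ac = 1.68e-8 / (1.026959e-06 * pi * 3.6994e-03) = 1.408 ohm/m

1.408 ohm/m


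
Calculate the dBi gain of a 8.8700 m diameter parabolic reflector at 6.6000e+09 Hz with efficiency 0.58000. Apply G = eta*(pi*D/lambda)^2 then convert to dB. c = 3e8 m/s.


lambda = c / f = 3.0000e+08 / 6.6000e+09 = 0.04545455 m
G_linear = 0.58000 * (pi * 8.8700 / 0.04545455)^2 = 217981.8
G_dBi = 10 * log10(217981.8) = 53.38 dBi

53.38 dBi


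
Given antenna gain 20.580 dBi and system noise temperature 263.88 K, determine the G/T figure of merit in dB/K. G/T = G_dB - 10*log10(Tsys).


G/T = 20.580 - 10*log10(263.88) = 20.580 - 24.21406 = -3.634 dB/K

-3.634 dB/K


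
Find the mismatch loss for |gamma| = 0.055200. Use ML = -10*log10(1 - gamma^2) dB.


ML = -10 * log10(1 - 0.055200^2) = -10 * log10(0.99695296) = 0.01325 dB

0.01325 dB


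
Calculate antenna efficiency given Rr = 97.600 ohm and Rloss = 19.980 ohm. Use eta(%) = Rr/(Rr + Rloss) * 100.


eta = 97.600 / (97.600 + 19.980) * 100 = 83.01%

83.01%


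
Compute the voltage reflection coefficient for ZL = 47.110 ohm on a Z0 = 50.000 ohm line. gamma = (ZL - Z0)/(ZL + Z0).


gamma = (47.110 - 50.000) / (47.110 + 50.000) = -0.02976

-0.02976


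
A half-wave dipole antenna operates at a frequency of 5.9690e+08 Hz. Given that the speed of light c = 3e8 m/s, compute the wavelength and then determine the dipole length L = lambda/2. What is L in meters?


lambda = c / f = 3.0000e+08 / 5.9690e+08 = 0.5025967 m
L = lambda / 2 = 0.5025967 / 2 = 0.2513 m

0.2513 m


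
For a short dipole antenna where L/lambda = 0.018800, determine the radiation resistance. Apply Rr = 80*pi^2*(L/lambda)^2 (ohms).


Rr = 80 * pi^2 * (0.018800)^2 = 80 * 9.869604 * 3.534400e-04 = 0.2791 ohm

0.2791 ohm


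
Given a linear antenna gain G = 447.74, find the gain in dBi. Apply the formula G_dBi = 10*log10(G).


G_dBi = 10 * log10(447.74) = 26.51 dBi

26.51 dBi


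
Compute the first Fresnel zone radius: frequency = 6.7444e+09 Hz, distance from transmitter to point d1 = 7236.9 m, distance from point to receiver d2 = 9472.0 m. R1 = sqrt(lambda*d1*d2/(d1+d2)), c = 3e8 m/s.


lambda = c / f = 3.0000e+08 / 6.7444e+09 = 0.04448135 m
R1 = sqrt(0.04448135 * 7236.9 * 9472.0 / (7236.9 + 9472.0)) = 13.51 m

13.51 m


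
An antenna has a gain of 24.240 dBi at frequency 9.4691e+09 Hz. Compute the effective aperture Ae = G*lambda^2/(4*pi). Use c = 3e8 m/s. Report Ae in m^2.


lambda = c / f = 3.0000e+08 / 9.4691e+09 = 0.03168200 m
G_linear = 10^(24.240/10) = 265.4606
Ae = G_linear * lambda^2 / (4*pi) = 265.4606 * 0.03168200^2 / (4*pi) = 0.02120 m^2

0.02120 m^2


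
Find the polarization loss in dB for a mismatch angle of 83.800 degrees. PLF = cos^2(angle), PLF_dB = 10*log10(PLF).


PLF_linear = cos^2(83.800 deg) = 0.01166386
PLF_dB = 10 * log10(0.01166386) = -19.33 dB

-19.33 dB


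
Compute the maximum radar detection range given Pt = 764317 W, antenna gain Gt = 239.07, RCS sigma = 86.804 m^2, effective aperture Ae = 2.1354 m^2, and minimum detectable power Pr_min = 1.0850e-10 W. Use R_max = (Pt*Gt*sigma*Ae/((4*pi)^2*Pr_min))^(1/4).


R^4 = 764317*239.07*86.804*2.1354 / ((4*pi)^2 * 1.0850e-10) = 1.976824e+18
R_max = 1.976824e+18^0.25 = 37497 m

37497 m


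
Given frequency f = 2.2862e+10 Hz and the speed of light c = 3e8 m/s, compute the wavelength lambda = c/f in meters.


lambda = c / f = 3.0000e+08 / 2.2862e+10 = 0.01312 m

0.01312 m


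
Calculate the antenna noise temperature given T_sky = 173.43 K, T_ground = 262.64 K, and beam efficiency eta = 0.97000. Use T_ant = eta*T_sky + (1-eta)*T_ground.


T_ant = 0.97000 * 173.43 + (1 - 0.97000) * 262.64 = 176.1 K

176.1 K


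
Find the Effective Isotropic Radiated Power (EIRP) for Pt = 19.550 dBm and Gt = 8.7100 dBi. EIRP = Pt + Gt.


EIRP = Pt + Gt = 19.550 + 8.7100 = 28.26 dBm

28.26 dBm
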